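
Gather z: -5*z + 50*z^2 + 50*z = 50*z^2 + 45*z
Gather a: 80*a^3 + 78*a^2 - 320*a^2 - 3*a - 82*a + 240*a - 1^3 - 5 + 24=80*a^3 - 242*a^2 + 155*a + 18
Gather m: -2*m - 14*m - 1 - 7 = -16*m - 8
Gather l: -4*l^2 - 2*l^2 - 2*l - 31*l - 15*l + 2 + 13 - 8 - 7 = -6*l^2 - 48*l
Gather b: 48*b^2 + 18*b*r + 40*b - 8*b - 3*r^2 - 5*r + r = 48*b^2 + b*(18*r + 32) - 3*r^2 - 4*r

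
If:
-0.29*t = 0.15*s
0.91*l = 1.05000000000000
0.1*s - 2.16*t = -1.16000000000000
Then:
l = 1.15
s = -0.95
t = 0.49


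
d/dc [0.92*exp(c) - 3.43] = 0.92*exp(c)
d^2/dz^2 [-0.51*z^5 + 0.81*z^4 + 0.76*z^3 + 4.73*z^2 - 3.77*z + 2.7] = -10.2*z^3 + 9.72*z^2 + 4.56*z + 9.46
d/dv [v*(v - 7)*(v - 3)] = 3*v^2 - 20*v + 21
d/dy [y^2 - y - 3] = 2*y - 1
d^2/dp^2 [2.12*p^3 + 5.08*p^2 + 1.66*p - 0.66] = 12.72*p + 10.16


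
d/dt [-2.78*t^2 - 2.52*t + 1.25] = -5.56*t - 2.52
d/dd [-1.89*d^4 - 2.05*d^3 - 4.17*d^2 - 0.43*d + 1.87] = -7.56*d^3 - 6.15*d^2 - 8.34*d - 0.43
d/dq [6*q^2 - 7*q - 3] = 12*q - 7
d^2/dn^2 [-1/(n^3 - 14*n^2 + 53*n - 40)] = 2*((3*n - 14)*(n^3 - 14*n^2 + 53*n - 40) - (3*n^2 - 28*n + 53)^2)/(n^3 - 14*n^2 + 53*n - 40)^3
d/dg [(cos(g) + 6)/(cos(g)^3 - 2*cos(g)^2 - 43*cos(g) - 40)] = (-45*cos(g)/2 + 8*cos(2*g) + cos(3*g)/2 - 210)*sin(g)/((cos(g) - 8)^2*(cos(g) + 1)^2*(cos(g) + 5)^2)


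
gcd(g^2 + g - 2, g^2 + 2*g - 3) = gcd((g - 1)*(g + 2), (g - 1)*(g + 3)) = g - 1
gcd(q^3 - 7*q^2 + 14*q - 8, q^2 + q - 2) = q - 1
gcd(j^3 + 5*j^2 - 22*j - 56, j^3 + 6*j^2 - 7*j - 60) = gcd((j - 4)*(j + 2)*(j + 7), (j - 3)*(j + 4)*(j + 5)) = 1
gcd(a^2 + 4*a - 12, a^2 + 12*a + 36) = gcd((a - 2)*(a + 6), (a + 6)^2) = a + 6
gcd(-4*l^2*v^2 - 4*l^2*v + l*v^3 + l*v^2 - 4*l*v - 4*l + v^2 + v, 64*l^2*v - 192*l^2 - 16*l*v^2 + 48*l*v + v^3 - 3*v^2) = 1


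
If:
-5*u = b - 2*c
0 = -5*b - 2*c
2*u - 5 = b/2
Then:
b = -50/29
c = 125/29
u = 60/29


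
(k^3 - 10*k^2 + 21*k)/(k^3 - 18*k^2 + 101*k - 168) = k/(k - 8)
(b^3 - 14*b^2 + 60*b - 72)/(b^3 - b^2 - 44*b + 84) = (b - 6)/(b + 7)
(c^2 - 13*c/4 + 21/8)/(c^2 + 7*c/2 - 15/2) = (c - 7/4)/(c + 5)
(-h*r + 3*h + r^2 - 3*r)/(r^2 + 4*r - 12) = (-h*r + 3*h + r^2 - 3*r)/(r^2 + 4*r - 12)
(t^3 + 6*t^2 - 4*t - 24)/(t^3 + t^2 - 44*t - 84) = (t - 2)/(t - 7)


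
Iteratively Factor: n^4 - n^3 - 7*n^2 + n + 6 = (n - 3)*(n^3 + 2*n^2 - n - 2) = (n - 3)*(n - 1)*(n^2 + 3*n + 2) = (n - 3)*(n - 1)*(n + 2)*(n + 1)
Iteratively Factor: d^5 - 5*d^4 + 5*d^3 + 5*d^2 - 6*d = (d - 2)*(d^4 - 3*d^3 - d^2 + 3*d) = d*(d - 2)*(d^3 - 3*d^2 - d + 3) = d*(d - 3)*(d - 2)*(d^2 - 1) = d*(d - 3)*(d - 2)*(d - 1)*(d + 1)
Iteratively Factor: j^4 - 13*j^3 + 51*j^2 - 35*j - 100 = (j - 5)*(j^3 - 8*j^2 + 11*j + 20) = (j - 5)*(j - 4)*(j^2 - 4*j - 5) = (j - 5)*(j - 4)*(j + 1)*(j - 5)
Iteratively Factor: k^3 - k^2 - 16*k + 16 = (k + 4)*(k^2 - 5*k + 4) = (k - 1)*(k + 4)*(k - 4)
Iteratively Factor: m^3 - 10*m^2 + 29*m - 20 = (m - 5)*(m^2 - 5*m + 4) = (m - 5)*(m - 1)*(m - 4)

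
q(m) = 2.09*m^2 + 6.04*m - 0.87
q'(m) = 4.18*m + 6.04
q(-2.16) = -4.17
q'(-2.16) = -2.99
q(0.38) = 1.73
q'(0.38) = 7.63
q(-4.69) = 16.77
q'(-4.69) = -13.56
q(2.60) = 28.96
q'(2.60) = 16.91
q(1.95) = 18.86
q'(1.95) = 14.19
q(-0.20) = -1.99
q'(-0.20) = 5.20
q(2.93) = 34.77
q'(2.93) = 18.29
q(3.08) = 37.56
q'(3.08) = 18.91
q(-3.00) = -0.18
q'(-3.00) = -6.50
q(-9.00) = 114.06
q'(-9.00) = -31.58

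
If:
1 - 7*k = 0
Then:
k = 1/7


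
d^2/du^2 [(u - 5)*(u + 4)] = 2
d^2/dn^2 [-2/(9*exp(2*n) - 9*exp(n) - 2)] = 18*(18*(2*exp(n) - 1)^2*exp(n) + (4*exp(n) - 1)*(-9*exp(2*n) + 9*exp(n) + 2))*exp(n)/(-9*exp(2*n) + 9*exp(n) + 2)^3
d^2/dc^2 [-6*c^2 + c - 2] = -12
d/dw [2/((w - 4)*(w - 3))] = 2*(7 - 2*w)/(w^4 - 14*w^3 + 73*w^2 - 168*w + 144)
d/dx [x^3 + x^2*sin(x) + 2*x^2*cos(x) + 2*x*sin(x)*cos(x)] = -2*x^2*sin(x) + x^2*cos(x) + 3*x^2 + 2*x*sin(x) + 4*x*cos(x) + 2*x*cos(2*x) + sin(2*x)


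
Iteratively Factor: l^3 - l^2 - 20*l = (l - 5)*(l^2 + 4*l) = l*(l - 5)*(l + 4)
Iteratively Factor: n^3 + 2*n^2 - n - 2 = (n + 2)*(n^2 - 1) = (n - 1)*(n + 2)*(n + 1)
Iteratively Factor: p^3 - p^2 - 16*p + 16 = (p - 4)*(p^2 + 3*p - 4) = (p - 4)*(p - 1)*(p + 4)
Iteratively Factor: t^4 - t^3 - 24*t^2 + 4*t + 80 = (t - 2)*(t^3 + t^2 - 22*t - 40) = (t - 2)*(t + 4)*(t^2 - 3*t - 10) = (t - 5)*(t - 2)*(t + 4)*(t + 2)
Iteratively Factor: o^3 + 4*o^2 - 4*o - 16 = (o + 4)*(o^2 - 4) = (o + 2)*(o + 4)*(o - 2)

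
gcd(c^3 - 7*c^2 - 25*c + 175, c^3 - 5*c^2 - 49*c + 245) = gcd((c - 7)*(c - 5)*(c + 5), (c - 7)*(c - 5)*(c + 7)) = c^2 - 12*c + 35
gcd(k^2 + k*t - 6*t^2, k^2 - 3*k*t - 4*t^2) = 1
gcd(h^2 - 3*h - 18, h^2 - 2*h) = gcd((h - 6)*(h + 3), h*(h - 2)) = 1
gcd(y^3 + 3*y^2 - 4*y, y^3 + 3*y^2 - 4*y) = y^3 + 3*y^2 - 4*y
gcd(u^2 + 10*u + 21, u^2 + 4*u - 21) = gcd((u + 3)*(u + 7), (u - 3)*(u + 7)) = u + 7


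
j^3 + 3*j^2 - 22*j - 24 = (j - 4)*(j + 1)*(j + 6)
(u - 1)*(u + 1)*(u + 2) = u^3 + 2*u^2 - u - 2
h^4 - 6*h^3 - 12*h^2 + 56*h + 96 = (h - 6)*(h - 4)*(h + 2)^2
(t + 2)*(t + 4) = t^2 + 6*t + 8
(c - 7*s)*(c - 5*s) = c^2 - 12*c*s + 35*s^2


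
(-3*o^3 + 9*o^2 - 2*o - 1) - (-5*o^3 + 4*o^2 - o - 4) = 2*o^3 + 5*o^2 - o + 3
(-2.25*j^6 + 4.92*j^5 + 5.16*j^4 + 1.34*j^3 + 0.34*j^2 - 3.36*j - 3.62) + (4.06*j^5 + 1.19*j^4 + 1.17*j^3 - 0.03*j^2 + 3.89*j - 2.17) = -2.25*j^6 + 8.98*j^5 + 6.35*j^4 + 2.51*j^3 + 0.31*j^2 + 0.53*j - 5.79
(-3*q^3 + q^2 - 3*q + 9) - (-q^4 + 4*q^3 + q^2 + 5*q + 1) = q^4 - 7*q^3 - 8*q + 8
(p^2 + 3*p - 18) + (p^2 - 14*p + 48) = 2*p^2 - 11*p + 30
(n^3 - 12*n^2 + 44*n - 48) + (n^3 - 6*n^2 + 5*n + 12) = 2*n^3 - 18*n^2 + 49*n - 36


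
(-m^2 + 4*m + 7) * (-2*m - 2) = 2*m^3 - 6*m^2 - 22*m - 14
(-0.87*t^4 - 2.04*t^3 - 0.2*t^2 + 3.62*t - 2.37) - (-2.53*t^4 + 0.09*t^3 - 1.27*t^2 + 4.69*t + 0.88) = 1.66*t^4 - 2.13*t^3 + 1.07*t^2 - 1.07*t - 3.25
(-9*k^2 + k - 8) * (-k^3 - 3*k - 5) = 9*k^5 - k^4 + 35*k^3 + 42*k^2 + 19*k + 40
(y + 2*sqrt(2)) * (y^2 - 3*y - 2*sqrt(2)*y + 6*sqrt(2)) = y^3 - 3*y^2 - 8*y + 24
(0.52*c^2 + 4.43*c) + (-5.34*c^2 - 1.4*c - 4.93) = -4.82*c^2 + 3.03*c - 4.93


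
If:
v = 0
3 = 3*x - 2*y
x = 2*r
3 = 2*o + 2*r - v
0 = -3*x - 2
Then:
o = 11/6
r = -1/3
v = 0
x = -2/3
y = -5/2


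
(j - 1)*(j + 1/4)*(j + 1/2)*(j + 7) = j^4 + 27*j^3/4 - 19*j^2/8 - 9*j/2 - 7/8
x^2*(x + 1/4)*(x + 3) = x^4 + 13*x^3/4 + 3*x^2/4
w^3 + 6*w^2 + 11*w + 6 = (w + 1)*(w + 2)*(w + 3)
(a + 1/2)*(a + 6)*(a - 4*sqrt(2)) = a^3 - 4*sqrt(2)*a^2 + 13*a^2/2 - 26*sqrt(2)*a + 3*a - 12*sqrt(2)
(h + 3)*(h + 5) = h^2 + 8*h + 15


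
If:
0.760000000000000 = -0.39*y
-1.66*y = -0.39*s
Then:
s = -8.29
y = -1.95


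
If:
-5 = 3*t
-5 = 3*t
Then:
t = -5/3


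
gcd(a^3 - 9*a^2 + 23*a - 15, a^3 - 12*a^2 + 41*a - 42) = a - 3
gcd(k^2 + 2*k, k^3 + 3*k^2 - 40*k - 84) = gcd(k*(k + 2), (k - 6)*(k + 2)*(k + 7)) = k + 2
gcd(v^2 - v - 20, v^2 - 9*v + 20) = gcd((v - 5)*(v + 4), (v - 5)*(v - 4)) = v - 5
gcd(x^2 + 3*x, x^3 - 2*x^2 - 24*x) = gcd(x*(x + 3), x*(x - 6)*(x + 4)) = x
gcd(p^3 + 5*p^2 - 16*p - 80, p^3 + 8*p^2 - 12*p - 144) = p - 4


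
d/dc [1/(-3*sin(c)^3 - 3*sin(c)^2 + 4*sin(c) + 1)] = (9*sin(c)^2 + 6*sin(c) - 4)*cos(c)/(3*sin(c)^3 + 3*sin(c)^2 - 4*sin(c) - 1)^2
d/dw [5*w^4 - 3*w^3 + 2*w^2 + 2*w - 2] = 20*w^3 - 9*w^2 + 4*w + 2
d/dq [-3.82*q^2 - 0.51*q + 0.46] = -7.64*q - 0.51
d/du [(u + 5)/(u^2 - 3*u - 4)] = (-u^2 - 10*u + 11)/(u^4 - 6*u^3 + u^2 + 24*u + 16)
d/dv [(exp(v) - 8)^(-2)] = -2*exp(v)/(exp(v) - 8)^3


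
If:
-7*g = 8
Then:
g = -8/7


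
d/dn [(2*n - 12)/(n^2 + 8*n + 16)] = 2*(16 - n)/(n^3 + 12*n^2 + 48*n + 64)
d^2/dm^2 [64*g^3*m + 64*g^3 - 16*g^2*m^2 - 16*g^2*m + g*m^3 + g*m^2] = 2*g*(-16*g + 3*m + 1)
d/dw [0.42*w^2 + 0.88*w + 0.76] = 0.84*w + 0.88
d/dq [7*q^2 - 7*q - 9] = 14*q - 7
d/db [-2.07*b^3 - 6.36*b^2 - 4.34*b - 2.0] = -6.21*b^2 - 12.72*b - 4.34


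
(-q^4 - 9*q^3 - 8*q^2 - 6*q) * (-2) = 2*q^4 + 18*q^3 + 16*q^2 + 12*q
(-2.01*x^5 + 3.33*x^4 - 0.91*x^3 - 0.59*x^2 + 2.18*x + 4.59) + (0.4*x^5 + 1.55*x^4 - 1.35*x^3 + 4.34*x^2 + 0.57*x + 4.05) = -1.61*x^5 + 4.88*x^4 - 2.26*x^3 + 3.75*x^2 + 2.75*x + 8.64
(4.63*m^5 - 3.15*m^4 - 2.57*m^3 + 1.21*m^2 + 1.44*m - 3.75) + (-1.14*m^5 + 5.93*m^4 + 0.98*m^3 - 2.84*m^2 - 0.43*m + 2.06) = 3.49*m^5 + 2.78*m^4 - 1.59*m^3 - 1.63*m^2 + 1.01*m - 1.69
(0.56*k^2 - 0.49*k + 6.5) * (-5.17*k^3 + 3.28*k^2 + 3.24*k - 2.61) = -2.8952*k^5 + 4.3701*k^4 - 33.3978*k^3 + 18.2708*k^2 + 22.3389*k - 16.965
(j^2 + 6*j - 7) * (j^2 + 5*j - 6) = j^4 + 11*j^3 + 17*j^2 - 71*j + 42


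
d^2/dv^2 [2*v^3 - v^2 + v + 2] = 12*v - 2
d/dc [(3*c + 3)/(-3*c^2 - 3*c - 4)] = 3*(3*c^2 + 6*c - 1)/(9*c^4 + 18*c^3 + 33*c^2 + 24*c + 16)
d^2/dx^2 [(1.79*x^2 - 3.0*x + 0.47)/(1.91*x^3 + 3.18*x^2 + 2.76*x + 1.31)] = (13.060198*x^6 - 65.6658*x^5 - 145.3701*x^4 - 77.493394*x^3 + 88.717788*x^2 + 92.679054*x + 31.08193)/(6.967871*x^9 + 34.802874*x^8 + 88.15032*x^7 + 147.076593*x^6 + 175.119588*x^5 + 153.848412*x^4 + 99.843477*x^3 + 46.308762*x^2 + 14.209308*x + 2.248091)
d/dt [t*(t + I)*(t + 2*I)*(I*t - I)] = 4*I*t^3 + t^2*(-9 - 3*I) + t*(6 - 4*I) + 2*I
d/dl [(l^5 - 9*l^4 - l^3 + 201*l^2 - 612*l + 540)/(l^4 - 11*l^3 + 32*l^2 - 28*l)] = (l^6 - 18*l^5 + 120*l^4 - 538*l^3 + 2139*l^2 - 4860*l + 3780)/(l^2*(l^4 - 18*l^3 + 109*l^2 - 252*l + 196))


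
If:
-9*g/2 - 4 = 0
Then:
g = -8/9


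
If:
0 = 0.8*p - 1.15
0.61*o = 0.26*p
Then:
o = 0.61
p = 1.44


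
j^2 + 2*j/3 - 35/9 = (j - 5/3)*(j + 7/3)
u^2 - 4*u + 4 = (u - 2)^2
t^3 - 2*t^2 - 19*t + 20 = (t - 5)*(t - 1)*(t + 4)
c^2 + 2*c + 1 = (c + 1)^2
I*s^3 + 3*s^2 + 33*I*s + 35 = (s - 7*I)*(s + 5*I)*(I*s + 1)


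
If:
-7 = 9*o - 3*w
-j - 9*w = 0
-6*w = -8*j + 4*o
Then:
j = -6/17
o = -13/17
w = 2/51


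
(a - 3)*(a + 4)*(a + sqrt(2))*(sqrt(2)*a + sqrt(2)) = sqrt(2)*a^4 + 2*a^3 + 2*sqrt(2)*a^3 - 11*sqrt(2)*a^2 + 4*a^2 - 22*a - 12*sqrt(2)*a - 24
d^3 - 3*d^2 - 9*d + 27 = (d - 3)^2*(d + 3)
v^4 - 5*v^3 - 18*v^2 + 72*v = v*(v - 6)*(v - 3)*(v + 4)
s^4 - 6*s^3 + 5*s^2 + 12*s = s*(s - 4)*(s - 3)*(s + 1)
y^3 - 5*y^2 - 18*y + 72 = (y - 6)*(y - 3)*(y + 4)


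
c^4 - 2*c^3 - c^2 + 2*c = c*(c - 2)*(c - 1)*(c + 1)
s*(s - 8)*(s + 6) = s^3 - 2*s^2 - 48*s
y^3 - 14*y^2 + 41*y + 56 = (y - 8)*(y - 7)*(y + 1)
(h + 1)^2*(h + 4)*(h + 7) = h^4 + 13*h^3 + 51*h^2 + 67*h + 28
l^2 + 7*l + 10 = (l + 2)*(l + 5)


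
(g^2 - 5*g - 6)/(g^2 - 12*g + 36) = (g + 1)/(g - 6)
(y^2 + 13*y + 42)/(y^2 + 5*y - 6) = (y + 7)/(y - 1)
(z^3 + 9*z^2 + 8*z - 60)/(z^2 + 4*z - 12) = z + 5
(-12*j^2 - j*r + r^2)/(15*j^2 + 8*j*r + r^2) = (-4*j + r)/(5*j + r)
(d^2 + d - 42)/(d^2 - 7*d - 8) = (-d^2 - d + 42)/(-d^2 + 7*d + 8)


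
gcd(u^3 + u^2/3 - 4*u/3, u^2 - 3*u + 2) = u - 1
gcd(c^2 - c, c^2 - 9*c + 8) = c - 1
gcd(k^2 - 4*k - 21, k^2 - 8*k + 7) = k - 7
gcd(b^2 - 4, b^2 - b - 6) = b + 2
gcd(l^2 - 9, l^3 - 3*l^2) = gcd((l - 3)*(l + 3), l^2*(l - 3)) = l - 3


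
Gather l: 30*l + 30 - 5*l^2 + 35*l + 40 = -5*l^2 + 65*l + 70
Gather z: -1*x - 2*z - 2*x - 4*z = -3*x - 6*z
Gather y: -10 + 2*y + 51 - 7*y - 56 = -5*y - 15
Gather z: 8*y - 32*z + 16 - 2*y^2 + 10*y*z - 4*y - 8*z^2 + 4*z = -2*y^2 + 4*y - 8*z^2 + z*(10*y - 28) + 16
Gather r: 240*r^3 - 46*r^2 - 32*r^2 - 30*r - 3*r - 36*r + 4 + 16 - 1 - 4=240*r^3 - 78*r^2 - 69*r + 15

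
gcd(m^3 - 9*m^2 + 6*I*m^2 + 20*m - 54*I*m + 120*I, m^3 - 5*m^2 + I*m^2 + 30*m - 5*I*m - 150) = m^2 + m*(-5 + 6*I) - 30*I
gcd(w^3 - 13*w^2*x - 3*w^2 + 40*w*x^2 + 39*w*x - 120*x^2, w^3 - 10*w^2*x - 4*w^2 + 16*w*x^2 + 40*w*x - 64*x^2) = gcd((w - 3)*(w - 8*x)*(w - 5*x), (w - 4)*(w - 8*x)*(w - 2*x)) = -w + 8*x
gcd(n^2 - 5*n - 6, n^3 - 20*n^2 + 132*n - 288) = n - 6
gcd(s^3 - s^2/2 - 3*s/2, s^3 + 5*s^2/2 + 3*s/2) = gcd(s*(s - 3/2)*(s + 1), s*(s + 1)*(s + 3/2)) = s^2 + s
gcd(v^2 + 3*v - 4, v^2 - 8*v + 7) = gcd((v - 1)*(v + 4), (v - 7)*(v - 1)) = v - 1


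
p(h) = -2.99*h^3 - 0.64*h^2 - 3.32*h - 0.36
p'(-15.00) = -2002.37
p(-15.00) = 9996.69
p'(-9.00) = -718.37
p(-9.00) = 2157.39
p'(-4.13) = -151.03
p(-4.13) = 213.07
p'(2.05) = -43.64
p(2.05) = -35.61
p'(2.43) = -59.40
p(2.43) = -55.11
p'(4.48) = -189.09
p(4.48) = -296.93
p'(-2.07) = -39.11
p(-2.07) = 30.29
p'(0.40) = -5.27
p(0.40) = -1.98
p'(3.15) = -96.36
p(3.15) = -110.62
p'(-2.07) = -39.11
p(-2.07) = 30.29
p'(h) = -8.97*h^2 - 1.28*h - 3.32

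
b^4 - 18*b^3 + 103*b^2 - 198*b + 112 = (b - 8)*(b - 7)*(b - 2)*(b - 1)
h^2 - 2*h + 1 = (h - 1)^2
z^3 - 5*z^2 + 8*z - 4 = (z - 2)^2*(z - 1)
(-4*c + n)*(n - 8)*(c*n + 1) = -4*c^2*n^2 + 32*c^2*n + c*n^3 - 8*c*n^2 - 4*c*n + 32*c + n^2 - 8*n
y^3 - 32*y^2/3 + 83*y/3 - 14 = (y - 7)*(y - 3)*(y - 2/3)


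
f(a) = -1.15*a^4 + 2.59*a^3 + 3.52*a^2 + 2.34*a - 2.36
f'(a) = -4.6*a^3 + 7.77*a^2 + 7.04*a + 2.34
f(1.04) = 5.45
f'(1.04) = 12.89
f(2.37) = 21.15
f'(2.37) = 1.43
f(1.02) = 5.19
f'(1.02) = 12.72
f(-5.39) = -1288.91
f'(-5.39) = 910.45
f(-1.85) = -24.51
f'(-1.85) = 45.03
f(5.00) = -297.66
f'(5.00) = -343.21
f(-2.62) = -85.10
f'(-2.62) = 119.96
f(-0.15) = -2.64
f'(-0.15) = 1.47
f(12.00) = -18838.28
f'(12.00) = -6743.10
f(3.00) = 13.12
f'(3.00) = -30.81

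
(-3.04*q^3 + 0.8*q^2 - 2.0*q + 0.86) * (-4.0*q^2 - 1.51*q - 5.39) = 12.16*q^5 + 1.3904*q^4 + 23.1776*q^3 - 4.732*q^2 + 9.4814*q - 4.6354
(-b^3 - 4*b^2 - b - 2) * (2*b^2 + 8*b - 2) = -2*b^5 - 16*b^4 - 32*b^3 - 4*b^2 - 14*b + 4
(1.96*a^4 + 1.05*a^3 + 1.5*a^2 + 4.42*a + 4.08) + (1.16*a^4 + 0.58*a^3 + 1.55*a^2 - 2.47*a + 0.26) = 3.12*a^4 + 1.63*a^3 + 3.05*a^2 + 1.95*a + 4.34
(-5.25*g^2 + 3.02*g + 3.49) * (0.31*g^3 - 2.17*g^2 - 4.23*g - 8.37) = -1.6275*g^5 + 12.3287*g^4 + 16.736*g^3 + 23.5946*g^2 - 40.0401*g - 29.2113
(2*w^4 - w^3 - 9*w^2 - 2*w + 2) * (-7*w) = -14*w^5 + 7*w^4 + 63*w^3 + 14*w^2 - 14*w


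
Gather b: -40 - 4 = -44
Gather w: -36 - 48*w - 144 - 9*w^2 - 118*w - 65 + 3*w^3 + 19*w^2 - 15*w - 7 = 3*w^3 + 10*w^2 - 181*w - 252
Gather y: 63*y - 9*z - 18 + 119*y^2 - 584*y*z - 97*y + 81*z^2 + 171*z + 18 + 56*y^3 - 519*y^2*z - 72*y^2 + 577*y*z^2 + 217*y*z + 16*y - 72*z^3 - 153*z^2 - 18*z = 56*y^3 + y^2*(47 - 519*z) + y*(577*z^2 - 367*z - 18) - 72*z^3 - 72*z^2 + 144*z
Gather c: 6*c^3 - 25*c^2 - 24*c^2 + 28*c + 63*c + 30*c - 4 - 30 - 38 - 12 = 6*c^3 - 49*c^2 + 121*c - 84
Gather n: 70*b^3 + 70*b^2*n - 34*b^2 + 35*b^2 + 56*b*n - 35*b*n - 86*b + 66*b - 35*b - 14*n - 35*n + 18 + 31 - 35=70*b^3 + b^2 - 55*b + n*(70*b^2 + 21*b - 49) + 14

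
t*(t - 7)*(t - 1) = t^3 - 8*t^2 + 7*t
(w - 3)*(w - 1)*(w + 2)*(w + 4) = w^4 + 2*w^3 - 13*w^2 - 14*w + 24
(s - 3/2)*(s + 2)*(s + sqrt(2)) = s^3 + s^2/2 + sqrt(2)*s^2 - 3*s + sqrt(2)*s/2 - 3*sqrt(2)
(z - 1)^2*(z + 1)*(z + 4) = z^4 + 3*z^3 - 5*z^2 - 3*z + 4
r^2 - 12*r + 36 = (r - 6)^2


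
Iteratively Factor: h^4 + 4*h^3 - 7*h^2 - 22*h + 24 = (h + 4)*(h^3 - 7*h + 6) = (h - 2)*(h + 4)*(h^2 + 2*h - 3) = (h - 2)*(h + 3)*(h + 4)*(h - 1)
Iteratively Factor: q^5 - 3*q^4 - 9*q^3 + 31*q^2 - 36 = (q - 2)*(q^4 - q^3 - 11*q^2 + 9*q + 18) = (q - 3)*(q - 2)*(q^3 + 2*q^2 - 5*q - 6) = (q - 3)*(q - 2)*(q + 1)*(q^2 + q - 6) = (q - 3)*(q - 2)^2*(q + 1)*(q + 3)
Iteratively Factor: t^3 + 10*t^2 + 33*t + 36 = (t + 4)*(t^2 + 6*t + 9) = (t + 3)*(t + 4)*(t + 3)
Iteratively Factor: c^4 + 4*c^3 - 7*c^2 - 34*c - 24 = (c - 3)*(c^3 + 7*c^2 + 14*c + 8) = (c - 3)*(c + 4)*(c^2 + 3*c + 2) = (c - 3)*(c + 2)*(c + 4)*(c + 1)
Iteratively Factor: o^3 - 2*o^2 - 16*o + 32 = (o - 2)*(o^2 - 16) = (o - 4)*(o - 2)*(o + 4)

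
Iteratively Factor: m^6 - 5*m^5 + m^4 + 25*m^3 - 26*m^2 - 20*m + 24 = (m - 1)*(m^5 - 4*m^4 - 3*m^3 + 22*m^2 - 4*m - 24) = (m - 3)*(m - 1)*(m^4 - m^3 - 6*m^2 + 4*m + 8) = (m - 3)*(m - 2)*(m - 1)*(m^3 + m^2 - 4*m - 4) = (m - 3)*(m - 2)*(m - 1)*(m + 2)*(m^2 - m - 2) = (m - 3)*(m - 2)*(m - 1)*(m + 1)*(m + 2)*(m - 2)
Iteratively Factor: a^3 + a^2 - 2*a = (a)*(a^2 + a - 2) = a*(a - 1)*(a + 2)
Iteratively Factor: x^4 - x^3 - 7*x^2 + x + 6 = (x - 1)*(x^3 - 7*x - 6) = (x - 1)*(x + 2)*(x^2 - 2*x - 3) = (x - 3)*(x - 1)*(x + 2)*(x + 1)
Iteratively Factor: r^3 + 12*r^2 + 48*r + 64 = (r + 4)*(r^2 + 8*r + 16) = (r + 4)^2*(r + 4)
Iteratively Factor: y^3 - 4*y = (y)*(y^2 - 4) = y*(y - 2)*(y + 2)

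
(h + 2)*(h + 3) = h^2 + 5*h + 6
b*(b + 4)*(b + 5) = b^3 + 9*b^2 + 20*b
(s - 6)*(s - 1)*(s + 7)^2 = s^4 + 7*s^3 - 43*s^2 - 259*s + 294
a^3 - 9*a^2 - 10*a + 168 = (a - 7)*(a - 6)*(a + 4)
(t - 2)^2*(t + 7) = t^3 + 3*t^2 - 24*t + 28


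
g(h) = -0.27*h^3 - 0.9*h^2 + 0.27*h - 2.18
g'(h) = -0.81*h^2 - 1.8*h + 0.27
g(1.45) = -4.50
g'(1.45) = -4.04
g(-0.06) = -2.20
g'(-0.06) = 0.38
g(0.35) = -2.21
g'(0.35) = -0.46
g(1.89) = -6.71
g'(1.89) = -6.03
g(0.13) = -2.16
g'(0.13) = 0.02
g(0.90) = -2.86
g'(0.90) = -2.01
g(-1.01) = -3.09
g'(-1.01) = 1.26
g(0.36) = -2.21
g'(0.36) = -0.48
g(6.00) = -91.28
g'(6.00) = -39.69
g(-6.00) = 22.12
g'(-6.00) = -18.09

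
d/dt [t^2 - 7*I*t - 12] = 2*t - 7*I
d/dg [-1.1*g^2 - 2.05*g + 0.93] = -2.2*g - 2.05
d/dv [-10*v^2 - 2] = -20*v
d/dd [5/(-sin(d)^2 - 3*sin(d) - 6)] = 5*(2*sin(d) + 3)*cos(d)/(sin(d)^2 + 3*sin(d) + 6)^2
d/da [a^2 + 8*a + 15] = 2*a + 8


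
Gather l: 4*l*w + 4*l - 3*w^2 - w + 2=l*(4*w + 4) - 3*w^2 - w + 2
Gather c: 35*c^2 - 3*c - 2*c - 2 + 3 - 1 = 35*c^2 - 5*c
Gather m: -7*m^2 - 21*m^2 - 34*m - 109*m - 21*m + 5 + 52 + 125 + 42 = -28*m^2 - 164*m + 224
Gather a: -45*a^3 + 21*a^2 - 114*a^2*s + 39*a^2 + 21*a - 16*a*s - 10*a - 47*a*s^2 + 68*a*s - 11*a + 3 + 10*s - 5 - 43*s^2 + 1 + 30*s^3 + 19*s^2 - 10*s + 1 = -45*a^3 + a^2*(60 - 114*s) + a*(-47*s^2 + 52*s) + 30*s^3 - 24*s^2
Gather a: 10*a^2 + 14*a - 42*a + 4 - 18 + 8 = 10*a^2 - 28*a - 6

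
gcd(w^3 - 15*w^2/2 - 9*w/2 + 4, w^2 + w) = w + 1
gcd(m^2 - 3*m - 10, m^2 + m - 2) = m + 2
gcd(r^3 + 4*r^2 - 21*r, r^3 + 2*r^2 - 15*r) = r^2 - 3*r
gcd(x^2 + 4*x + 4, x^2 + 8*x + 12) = x + 2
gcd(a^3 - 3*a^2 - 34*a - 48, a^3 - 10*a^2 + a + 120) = a^2 - 5*a - 24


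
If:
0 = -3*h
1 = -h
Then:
No Solution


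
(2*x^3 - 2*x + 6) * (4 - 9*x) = -18*x^4 + 8*x^3 + 18*x^2 - 62*x + 24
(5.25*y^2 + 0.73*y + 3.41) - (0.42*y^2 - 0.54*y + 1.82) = 4.83*y^2 + 1.27*y + 1.59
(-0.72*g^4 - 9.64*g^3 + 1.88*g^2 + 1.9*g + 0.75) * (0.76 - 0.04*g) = 0.0288*g^5 - 0.1616*g^4 - 7.4016*g^3 + 1.3528*g^2 + 1.414*g + 0.57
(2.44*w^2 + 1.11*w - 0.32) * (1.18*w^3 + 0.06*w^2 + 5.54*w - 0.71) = 2.8792*w^5 + 1.4562*w^4 + 13.2066*w^3 + 4.3978*w^2 - 2.5609*w + 0.2272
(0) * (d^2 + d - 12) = 0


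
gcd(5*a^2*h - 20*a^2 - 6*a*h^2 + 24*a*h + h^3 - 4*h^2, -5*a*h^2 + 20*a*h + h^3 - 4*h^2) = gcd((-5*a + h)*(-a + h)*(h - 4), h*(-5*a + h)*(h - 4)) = 5*a*h - 20*a - h^2 + 4*h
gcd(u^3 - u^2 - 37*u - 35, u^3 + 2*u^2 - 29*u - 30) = u + 1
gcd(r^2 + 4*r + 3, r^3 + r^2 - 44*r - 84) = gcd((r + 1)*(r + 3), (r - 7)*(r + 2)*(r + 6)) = 1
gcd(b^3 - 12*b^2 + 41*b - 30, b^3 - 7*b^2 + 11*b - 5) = b^2 - 6*b + 5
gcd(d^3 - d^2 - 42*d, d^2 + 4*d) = d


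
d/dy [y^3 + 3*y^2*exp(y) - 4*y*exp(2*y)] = 3*y^2*exp(y) + 3*y^2 - 8*y*exp(2*y) + 6*y*exp(y) - 4*exp(2*y)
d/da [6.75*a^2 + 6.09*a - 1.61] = 13.5*a + 6.09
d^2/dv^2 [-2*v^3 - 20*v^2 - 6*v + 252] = -12*v - 40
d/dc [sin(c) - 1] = cos(c)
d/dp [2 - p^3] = -3*p^2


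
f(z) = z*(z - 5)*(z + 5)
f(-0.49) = 12.13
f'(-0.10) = -24.97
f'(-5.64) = 70.43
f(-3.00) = 48.00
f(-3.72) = 41.52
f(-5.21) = -11.17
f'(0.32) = -24.69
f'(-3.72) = 16.52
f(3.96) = -36.90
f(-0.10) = 2.50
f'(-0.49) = -24.28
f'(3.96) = 22.04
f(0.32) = -7.97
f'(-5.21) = 56.43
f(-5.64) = -38.41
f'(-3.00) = 2.00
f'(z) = z*(z - 5) + z*(z + 5) + (z - 5)*(z + 5) = 3*z^2 - 25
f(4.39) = -25.15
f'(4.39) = 32.82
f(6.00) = 66.00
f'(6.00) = 83.00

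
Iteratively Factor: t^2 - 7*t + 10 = (t - 5)*(t - 2)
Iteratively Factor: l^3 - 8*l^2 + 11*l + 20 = (l - 4)*(l^2 - 4*l - 5) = (l - 4)*(l + 1)*(l - 5)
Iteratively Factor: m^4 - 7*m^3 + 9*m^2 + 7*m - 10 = (m - 5)*(m^3 - 2*m^2 - m + 2) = (m - 5)*(m - 1)*(m^2 - m - 2) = (m - 5)*(m - 1)*(m + 1)*(m - 2)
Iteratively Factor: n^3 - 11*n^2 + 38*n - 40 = (n - 5)*(n^2 - 6*n + 8) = (n - 5)*(n - 4)*(n - 2)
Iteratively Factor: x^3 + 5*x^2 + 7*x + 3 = (x + 1)*(x^2 + 4*x + 3) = (x + 1)*(x + 3)*(x + 1)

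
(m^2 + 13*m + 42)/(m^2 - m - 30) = (m^2 + 13*m + 42)/(m^2 - m - 30)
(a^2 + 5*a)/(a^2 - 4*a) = (a + 5)/(a - 4)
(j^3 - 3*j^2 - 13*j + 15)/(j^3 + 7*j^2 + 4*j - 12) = (j^2 - 2*j - 15)/(j^2 + 8*j + 12)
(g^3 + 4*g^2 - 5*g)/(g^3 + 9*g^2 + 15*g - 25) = g/(g + 5)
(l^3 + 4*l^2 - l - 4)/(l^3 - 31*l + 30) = (l^2 + 5*l + 4)/(l^2 + l - 30)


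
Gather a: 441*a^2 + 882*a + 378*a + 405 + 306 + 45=441*a^2 + 1260*a + 756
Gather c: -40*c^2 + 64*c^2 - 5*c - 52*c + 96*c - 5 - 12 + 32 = 24*c^2 + 39*c + 15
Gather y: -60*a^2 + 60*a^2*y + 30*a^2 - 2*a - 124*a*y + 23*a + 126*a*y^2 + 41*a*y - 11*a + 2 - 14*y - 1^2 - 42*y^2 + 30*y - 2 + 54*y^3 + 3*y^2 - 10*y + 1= -30*a^2 + 10*a + 54*y^3 + y^2*(126*a - 39) + y*(60*a^2 - 83*a + 6)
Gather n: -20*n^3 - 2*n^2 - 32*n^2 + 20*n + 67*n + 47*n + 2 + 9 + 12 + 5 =-20*n^3 - 34*n^2 + 134*n + 28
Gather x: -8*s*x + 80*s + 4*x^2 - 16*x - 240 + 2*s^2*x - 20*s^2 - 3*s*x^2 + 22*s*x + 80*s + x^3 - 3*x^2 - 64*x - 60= -20*s^2 + 160*s + x^3 + x^2*(1 - 3*s) + x*(2*s^2 + 14*s - 80) - 300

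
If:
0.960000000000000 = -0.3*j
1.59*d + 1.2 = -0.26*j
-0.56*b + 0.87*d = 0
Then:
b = -0.36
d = -0.23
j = -3.20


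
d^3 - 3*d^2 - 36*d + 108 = (d - 6)*(d - 3)*(d + 6)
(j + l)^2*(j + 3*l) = j^3 + 5*j^2*l + 7*j*l^2 + 3*l^3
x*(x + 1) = x^2 + x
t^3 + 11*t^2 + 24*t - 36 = (t - 1)*(t + 6)^2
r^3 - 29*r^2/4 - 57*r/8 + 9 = (r - 8)*(r - 3/4)*(r + 3/2)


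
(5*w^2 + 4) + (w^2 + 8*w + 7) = 6*w^2 + 8*w + 11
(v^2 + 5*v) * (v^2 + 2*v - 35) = v^4 + 7*v^3 - 25*v^2 - 175*v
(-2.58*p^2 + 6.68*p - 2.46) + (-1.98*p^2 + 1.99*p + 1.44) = -4.56*p^2 + 8.67*p - 1.02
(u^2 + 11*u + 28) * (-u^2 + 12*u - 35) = -u^4 + u^3 + 69*u^2 - 49*u - 980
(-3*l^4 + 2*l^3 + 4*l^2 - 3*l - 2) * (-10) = 30*l^4 - 20*l^3 - 40*l^2 + 30*l + 20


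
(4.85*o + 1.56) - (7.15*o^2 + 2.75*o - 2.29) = -7.15*o^2 + 2.1*o + 3.85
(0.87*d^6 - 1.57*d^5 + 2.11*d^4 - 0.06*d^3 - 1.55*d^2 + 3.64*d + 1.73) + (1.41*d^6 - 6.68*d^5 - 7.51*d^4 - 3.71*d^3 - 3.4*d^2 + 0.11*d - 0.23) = 2.28*d^6 - 8.25*d^5 - 5.4*d^4 - 3.77*d^3 - 4.95*d^2 + 3.75*d + 1.5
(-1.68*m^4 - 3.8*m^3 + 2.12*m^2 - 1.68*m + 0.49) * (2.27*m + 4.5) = -3.8136*m^5 - 16.186*m^4 - 12.2876*m^3 + 5.7264*m^2 - 6.4477*m + 2.205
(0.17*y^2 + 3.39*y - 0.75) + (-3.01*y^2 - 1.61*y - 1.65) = -2.84*y^2 + 1.78*y - 2.4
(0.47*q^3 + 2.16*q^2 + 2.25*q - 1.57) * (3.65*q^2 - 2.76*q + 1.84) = 1.7155*q^5 + 6.5868*q^4 + 3.1157*q^3 - 7.9661*q^2 + 8.4732*q - 2.8888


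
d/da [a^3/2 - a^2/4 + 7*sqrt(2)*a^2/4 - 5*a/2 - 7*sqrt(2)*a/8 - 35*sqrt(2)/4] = 3*a^2/2 - a/2 + 7*sqrt(2)*a/2 - 5/2 - 7*sqrt(2)/8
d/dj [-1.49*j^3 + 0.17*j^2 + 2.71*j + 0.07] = -4.47*j^2 + 0.34*j + 2.71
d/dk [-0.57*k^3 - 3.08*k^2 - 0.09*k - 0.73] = -1.71*k^2 - 6.16*k - 0.09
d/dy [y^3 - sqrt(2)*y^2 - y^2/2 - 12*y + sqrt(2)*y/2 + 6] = 3*y^2 - 2*sqrt(2)*y - y - 12 + sqrt(2)/2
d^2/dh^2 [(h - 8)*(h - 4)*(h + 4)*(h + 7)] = 12*h^2 - 6*h - 144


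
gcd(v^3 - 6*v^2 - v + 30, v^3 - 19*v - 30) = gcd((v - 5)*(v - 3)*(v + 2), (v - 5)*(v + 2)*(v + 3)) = v^2 - 3*v - 10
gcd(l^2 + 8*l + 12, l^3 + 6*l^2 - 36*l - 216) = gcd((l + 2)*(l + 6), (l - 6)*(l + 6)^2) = l + 6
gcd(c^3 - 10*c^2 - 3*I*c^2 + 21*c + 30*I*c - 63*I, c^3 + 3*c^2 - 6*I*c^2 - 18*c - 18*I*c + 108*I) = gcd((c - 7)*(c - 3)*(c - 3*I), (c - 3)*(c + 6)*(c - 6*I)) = c - 3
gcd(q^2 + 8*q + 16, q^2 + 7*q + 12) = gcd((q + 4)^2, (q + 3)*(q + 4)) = q + 4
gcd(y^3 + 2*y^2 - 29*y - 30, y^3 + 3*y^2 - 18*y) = y + 6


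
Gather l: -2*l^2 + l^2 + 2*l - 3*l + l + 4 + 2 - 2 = 4 - l^2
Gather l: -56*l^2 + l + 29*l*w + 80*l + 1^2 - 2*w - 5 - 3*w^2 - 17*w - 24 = -56*l^2 + l*(29*w + 81) - 3*w^2 - 19*w - 28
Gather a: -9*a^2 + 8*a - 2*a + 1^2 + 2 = -9*a^2 + 6*a + 3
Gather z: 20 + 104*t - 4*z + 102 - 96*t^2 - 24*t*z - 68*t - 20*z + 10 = -96*t^2 + 36*t + z*(-24*t - 24) + 132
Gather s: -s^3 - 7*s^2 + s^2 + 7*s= -s^3 - 6*s^2 + 7*s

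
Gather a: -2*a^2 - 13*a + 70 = -2*a^2 - 13*a + 70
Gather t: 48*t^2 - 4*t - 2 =48*t^2 - 4*t - 2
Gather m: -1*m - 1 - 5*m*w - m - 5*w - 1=m*(-5*w - 2) - 5*w - 2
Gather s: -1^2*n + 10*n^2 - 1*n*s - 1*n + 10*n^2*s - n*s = 10*n^2 - 2*n + s*(10*n^2 - 2*n)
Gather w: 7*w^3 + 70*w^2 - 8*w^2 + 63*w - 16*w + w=7*w^3 + 62*w^2 + 48*w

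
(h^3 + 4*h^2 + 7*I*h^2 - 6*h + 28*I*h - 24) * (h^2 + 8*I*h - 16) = h^5 + 4*h^4 + 15*I*h^4 - 78*h^3 + 60*I*h^3 - 312*h^2 - 160*I*h^2 + 96*h - 640*I*h + 384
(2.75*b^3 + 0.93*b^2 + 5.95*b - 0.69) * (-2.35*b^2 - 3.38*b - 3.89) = -6.4625*b^5 - 11.4805*b^4 - 27.8234*b^3 - 22.1072*b^2 - 20.8133*b + 2.6841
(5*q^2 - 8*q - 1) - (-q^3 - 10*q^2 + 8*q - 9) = q^3 + 15*q^2 - 16*q + 8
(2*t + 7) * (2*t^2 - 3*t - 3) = 4*t^3 + 8*t^2 - 27*t - 21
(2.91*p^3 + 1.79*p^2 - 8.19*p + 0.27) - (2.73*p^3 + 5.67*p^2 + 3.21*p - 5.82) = 0.18*p^3 - 3.88*p^2 - 11.4*p + 6.09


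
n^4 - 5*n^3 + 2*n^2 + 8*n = n*(n - 4)*(n - 2)*(n + 1)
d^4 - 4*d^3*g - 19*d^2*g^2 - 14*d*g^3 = d*(d - 7*g)*(d + g)*(d + 2*g)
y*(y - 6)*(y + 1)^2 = y^4 - 4*y^3 - 11*y^2 - 6*y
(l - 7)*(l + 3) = l^2 - 4*l - 21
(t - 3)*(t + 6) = t^2 + 3*t - 18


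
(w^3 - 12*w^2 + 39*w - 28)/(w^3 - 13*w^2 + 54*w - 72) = (w^2 - 8*w + 7)/(w^2 - 9*w + 18)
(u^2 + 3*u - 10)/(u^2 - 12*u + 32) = (u^2 + 3*u - 10)/(u^2 - 12*u + 32)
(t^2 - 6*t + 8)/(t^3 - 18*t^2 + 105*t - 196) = (t - 2)/(t^2 - 14*t + 49)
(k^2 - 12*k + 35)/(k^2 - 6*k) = (k^2 - 12*k + 35)/(k*(k - 6))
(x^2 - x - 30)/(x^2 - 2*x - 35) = (x - 6)/(x - 7)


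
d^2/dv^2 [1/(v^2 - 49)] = 2*(3*v^2 + 49)/(v^2 - 49)^3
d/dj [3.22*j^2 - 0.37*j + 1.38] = 6.44*j - 0.37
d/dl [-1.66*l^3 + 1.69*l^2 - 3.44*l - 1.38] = -4.98*l^2 + 3.38*l - 3.44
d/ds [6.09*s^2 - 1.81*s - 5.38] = 12.18*s - 1.81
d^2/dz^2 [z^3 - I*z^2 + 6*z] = 6*z - 2*I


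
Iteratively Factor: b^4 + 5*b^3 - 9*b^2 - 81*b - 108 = (b - 4)*(b^3 + 9*b^2 + 27*b + 27) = (b - 4)*(b + 3)*(b^2 + 6*b + 9) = (b - 4)*(b + 3)^2*(b + 3)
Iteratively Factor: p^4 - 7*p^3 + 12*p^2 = (p - 4)*(p^3 - 3*p^2) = (p - 4)*(p - 3)*(p^2) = p*(p - 4)*(p - 3)*(p)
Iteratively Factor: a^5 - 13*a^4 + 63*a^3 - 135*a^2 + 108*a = (a - 3)*(a^4 - 10*a^3 + 33*a^2 - 36*a) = (a - 3)^2*(a^3 - 7*a^2 + 12*a) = (a - 4)*(a - 3)^2*(a^2 - 3*a) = (a - 4)*(a - 3)^3*(a)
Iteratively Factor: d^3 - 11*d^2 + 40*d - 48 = (d - 4)*(d^2 - 7*d + 12) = (d - 4)^2*(d - 3)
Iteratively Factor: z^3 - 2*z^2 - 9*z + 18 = (z - 2)*(z^2 - 9) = (z - 2)*(z + 3)*(z - 3)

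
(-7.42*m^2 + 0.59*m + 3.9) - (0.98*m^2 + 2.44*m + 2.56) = -8.4*m^2 - 1.85*m + 1.34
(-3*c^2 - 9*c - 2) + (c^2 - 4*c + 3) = -2*c^2 - 13*c + 1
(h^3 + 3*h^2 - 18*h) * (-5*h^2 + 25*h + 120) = -5*h^5 + 10*h^4 + 285*h^3 - 90*h^2 - 2160*h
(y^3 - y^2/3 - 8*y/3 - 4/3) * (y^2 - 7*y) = y^5 - 22*y^4/3 - y^3/3 + 52*y^2/3 + 28*y/3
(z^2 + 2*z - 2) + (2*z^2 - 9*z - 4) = 3*z^2 - 7*z - 6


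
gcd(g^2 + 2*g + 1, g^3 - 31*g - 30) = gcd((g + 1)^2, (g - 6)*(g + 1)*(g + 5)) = g + 1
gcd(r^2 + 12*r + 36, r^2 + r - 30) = r + 6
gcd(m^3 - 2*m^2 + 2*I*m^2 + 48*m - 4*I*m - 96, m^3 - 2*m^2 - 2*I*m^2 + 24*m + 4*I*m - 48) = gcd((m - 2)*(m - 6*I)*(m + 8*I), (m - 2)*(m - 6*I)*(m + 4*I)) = m^2 + m*(-2 - 6*I) + 12*I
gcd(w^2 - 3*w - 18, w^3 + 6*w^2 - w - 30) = w + 3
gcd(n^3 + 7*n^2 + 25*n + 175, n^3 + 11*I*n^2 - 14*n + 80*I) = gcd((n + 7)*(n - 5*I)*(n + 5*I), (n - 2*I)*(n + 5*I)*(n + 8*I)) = n + 5*I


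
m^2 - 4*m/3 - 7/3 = (m - 7/3)*(m + 1)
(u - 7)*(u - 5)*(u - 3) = u^3 - 15*u^2 + 71*u - 105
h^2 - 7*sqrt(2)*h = h*(h - 7*sqrt(2))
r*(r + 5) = r^2 + 5*r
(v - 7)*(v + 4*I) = v^2 - 7*v + 4*I*v - 28*I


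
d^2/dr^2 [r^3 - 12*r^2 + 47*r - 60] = 6*r - 24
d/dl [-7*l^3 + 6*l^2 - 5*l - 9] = -21*l^2 + 12*l - 5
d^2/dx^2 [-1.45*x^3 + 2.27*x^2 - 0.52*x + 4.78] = 4.54 - 8.7*x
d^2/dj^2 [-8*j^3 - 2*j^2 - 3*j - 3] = -48*j - 4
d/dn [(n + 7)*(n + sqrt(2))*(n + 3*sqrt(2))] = 3*n^2 + 8*sqrt(2)*n + 14*n + 6 + 28*sqrt(2)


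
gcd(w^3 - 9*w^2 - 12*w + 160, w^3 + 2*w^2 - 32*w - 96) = w + 4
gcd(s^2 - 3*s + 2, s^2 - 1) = s - 1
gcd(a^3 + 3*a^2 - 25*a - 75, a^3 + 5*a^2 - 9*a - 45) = a^2 + 8*a + 15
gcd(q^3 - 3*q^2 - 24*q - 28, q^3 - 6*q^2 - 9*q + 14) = q^2 - 5*q - 14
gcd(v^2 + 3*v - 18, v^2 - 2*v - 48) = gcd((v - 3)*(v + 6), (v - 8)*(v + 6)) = v + 6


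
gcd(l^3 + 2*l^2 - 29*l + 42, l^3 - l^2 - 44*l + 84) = l^2 + 5*l - 14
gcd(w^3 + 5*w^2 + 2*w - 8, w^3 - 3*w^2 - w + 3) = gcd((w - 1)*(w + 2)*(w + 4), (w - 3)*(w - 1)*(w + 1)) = w - 1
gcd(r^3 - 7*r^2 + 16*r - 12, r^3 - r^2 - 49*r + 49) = 1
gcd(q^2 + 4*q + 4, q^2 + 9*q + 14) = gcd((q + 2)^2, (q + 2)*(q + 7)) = q + 2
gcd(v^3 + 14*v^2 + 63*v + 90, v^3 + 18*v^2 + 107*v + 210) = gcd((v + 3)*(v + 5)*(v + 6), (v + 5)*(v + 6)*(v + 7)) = v^2 + 11*v + 30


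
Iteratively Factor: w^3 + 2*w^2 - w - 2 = (w + 2)*(w^2 - 1) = (w - 1)*(w + 2)*(w + 1)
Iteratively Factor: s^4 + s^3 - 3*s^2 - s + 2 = (s - 1)*(s^3 + 2*s^2 - s - 2) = (s - 1)^2*(s^2 + 3*s + 2) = (s - 1)^2*(s + 1)*(s + 2)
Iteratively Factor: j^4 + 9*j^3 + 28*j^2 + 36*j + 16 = (j + 2)*(j^3 + 7*j^2 + 14*j + 8) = (j + 2)*(j + 4)*(j^2 + 3*j + 2) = (j + 1)*(j + 2)*(j + 4)*(j + 2)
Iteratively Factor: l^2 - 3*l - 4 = (l + 1)*(l - 4)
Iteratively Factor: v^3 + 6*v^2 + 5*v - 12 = (v - 1)*(v^2 + 7*v + 12) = (v - 1)*(v + 4)*(v + 3)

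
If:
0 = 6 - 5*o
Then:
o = 6/5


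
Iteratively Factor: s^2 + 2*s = (s + 2)*(s)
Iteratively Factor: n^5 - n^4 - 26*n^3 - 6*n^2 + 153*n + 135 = (n - 3)*(n^4 + 2*n^3 - 20*n^2 - 66*n - 45) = (n - 3)*(n + 3)*(n^3 - n^2 - 17*n - 15) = (n - 3)*(n + 3)^2*(n^2 - 4*n - 5) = (n - 5)*(n - 3)*(n + 3)^2*(n + 1)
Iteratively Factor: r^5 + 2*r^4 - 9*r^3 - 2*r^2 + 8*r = (r + 1)*(r^4 + r^3 - 10*r^2 + 8*r) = (r - 1)*(r + 1)*(r^3 + 2*r^2 - 8*r) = r*(r - 1)*(r + 1)*(r^2 + 2*r - 8) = r*(r - 2)*(r - 1)*(r + 1)*(r + 4)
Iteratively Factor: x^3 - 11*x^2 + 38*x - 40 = (x - 2)*(x^2 - 9*x + 20) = (x - 4)*(x - 2)*(x - 5)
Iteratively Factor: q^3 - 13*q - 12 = (q + 3)*(q^2 - 3*q - 4) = (q + 1)*(q + 3)*(q - 4)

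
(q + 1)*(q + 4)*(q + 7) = q^3 + 12*q^2 + 39*q + 28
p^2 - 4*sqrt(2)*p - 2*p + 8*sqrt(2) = (p - 2)*(p - 4*sqrt(2))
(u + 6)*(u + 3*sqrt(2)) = u^2 + 3*sqrt(2)*u + 6*u + 18*sqrt(2)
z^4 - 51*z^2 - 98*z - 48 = (z - 8)*(z + 1)^2*(z + 6)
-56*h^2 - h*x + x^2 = (-8*h + x)*(7*h + x)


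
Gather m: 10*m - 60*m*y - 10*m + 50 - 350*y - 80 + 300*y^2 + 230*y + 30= -60*m*y + 300*y^2 - 120*y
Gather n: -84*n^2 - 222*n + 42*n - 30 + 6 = -84*n^2 - 180*n - 24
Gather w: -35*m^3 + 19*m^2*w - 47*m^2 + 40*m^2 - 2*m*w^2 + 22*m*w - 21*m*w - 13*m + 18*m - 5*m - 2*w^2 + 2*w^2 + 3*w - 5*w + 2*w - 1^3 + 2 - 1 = -35*m^3 - 7*m^2 - 2*m*w^2 + w*(19*m^2 + m)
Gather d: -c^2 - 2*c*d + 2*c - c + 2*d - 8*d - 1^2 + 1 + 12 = -c^2 + c + d*(-2*c - 6) + 12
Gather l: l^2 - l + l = l^2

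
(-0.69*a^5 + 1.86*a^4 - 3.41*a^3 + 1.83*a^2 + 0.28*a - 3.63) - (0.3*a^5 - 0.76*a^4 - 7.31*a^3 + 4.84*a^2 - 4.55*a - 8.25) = -0.99*a^5 + 2.62*a^4 + 3.9*a^3 - 3.01*a^2 + 4.83*a + 4.62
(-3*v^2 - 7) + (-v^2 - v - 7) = -4*v^2 - v - 14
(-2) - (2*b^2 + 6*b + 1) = -2*b^2 - 6*b - 3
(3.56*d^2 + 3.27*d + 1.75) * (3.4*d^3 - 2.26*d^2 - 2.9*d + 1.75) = 12.104*d^5 + 3.0724*d^4 - 11.7642*d^3 - 7.208*d^2 + 0.6475*d + 3.0625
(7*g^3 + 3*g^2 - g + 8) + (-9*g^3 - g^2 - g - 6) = -2*g^3 + 2*g^2 - 2*g + 2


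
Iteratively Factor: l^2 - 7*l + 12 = (l - 4)*(l - 3)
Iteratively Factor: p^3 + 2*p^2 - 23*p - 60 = (p + 3)*(p^2 - p - 20) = (p - 5)*(p + 3)*(p + 4)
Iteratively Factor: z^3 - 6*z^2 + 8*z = (z - 4)*(z^2 - 2*z) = z*(z - 4)*(z - 2)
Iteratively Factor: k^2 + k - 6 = (k - 2)*(k + 3)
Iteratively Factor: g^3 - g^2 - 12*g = (g + 3)*(g^2 - 4*g) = (g - 4)*(g + 3)*(g)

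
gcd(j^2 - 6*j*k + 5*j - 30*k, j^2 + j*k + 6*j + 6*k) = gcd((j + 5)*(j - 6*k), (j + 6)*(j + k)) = 1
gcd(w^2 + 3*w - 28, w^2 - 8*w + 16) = w - 4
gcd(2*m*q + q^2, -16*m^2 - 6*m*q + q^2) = 2*m + q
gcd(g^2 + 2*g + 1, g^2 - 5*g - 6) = g + 1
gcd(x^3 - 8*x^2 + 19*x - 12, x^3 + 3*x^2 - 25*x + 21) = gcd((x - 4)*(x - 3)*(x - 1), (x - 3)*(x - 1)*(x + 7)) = x^2 - 4*x + 3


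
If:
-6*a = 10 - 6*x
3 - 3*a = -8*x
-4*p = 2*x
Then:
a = -49/15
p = 4/5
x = -8/5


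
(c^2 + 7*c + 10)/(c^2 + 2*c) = (c + 5)/c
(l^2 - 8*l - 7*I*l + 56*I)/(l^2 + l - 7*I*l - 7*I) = (l - 8)/(l + 1)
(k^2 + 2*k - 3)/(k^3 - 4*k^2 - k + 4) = (k + 3)/(k^2 - 3*k - 4)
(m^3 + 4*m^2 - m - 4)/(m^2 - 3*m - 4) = (m^2 + 3*m - 4)/(m - 4)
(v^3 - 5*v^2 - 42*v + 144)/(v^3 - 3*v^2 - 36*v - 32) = (v^2 + 3*v - 18)/(v^2 + 5*v + 4)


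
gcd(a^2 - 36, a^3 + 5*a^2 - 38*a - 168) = a - 6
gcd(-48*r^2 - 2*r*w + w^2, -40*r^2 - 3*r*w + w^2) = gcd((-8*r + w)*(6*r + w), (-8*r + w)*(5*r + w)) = 8*r - w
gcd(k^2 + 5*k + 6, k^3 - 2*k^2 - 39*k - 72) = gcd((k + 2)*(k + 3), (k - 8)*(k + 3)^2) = k + 3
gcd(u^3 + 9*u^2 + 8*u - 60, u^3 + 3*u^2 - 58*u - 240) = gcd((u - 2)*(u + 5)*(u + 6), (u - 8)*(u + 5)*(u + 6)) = u^2 + 11*u + 30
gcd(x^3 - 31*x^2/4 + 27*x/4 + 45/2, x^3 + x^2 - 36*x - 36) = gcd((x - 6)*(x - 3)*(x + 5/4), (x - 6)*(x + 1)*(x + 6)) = x - 6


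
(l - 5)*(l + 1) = l^2 - 4*l - 5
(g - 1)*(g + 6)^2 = g^3 + 11*g^2 + 24*g - 36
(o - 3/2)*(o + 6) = o^2 + 9*o/2 - 9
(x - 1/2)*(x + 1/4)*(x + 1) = x^3 + 3*x^2/4 - 3*x/8 - 1/8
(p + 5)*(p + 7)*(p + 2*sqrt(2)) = p^3 + 2*sqrt(2)*p^2 + 12*p^2 + 24*sqrt(2)*p + 35*p + 70*sqrt(2)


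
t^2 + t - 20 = (t - 4)*(t + 5)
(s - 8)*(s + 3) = s^2 - 5*s - 24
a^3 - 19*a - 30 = (a - 5)*(a + 2)*(a + 3)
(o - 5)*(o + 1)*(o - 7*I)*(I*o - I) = I*o^4 + 7*o^3 - 5*I*o^3 - 35*o^2 - I*o^2 - 7*o + 5*I*o + 35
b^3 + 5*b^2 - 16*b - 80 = (b - 4)*(b + 4)*(b + 5)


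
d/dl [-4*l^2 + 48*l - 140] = 48 - 8*l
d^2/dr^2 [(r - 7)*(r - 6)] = 2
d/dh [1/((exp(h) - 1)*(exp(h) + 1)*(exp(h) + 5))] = -((exp(h) - 1)*(exp(h) + 1) + (exp(h) - 1)*(exp(h) + 5) + (exp(h) + 1)*(exp(h) + 5))/(4*(exp(h) - 1)^2*(exp(h) + 5)^2*cosh(h/2)^2)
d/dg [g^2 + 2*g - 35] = 2*g + 2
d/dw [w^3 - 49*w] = 3*w^2 - 49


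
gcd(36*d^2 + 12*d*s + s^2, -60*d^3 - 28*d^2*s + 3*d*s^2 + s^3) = 6*d + s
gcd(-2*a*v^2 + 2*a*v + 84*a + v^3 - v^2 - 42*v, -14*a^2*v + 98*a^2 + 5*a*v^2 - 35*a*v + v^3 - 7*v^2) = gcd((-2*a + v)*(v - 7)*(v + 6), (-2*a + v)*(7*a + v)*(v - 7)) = -2*a*v + 14*a + v^2 - 7*v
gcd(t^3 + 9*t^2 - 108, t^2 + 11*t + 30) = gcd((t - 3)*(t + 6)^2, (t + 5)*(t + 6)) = t + 6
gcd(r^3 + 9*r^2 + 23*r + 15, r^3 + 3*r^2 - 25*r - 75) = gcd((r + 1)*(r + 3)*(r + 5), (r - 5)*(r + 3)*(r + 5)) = r^2 + 8*r + 15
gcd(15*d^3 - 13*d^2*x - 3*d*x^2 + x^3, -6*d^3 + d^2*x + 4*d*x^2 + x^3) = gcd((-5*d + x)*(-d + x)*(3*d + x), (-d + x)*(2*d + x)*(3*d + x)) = -3*d^2 + 2*d*x + x^2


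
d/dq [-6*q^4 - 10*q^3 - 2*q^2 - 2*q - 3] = -24*q^3 - 30*q^2 - 4*q - 2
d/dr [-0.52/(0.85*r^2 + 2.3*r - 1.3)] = (0.884*r + 1.196)/(0.85*r^2 + 2.3*r - 1.3)^2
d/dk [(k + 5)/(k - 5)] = -10/(k - 5)^2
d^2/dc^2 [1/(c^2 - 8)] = 2*(3*c^2 + 8)/(c^2 - 8)^3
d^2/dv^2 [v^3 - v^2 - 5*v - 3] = 6*v - 2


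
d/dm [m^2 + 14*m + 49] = 2*m + 14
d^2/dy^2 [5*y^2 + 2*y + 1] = 10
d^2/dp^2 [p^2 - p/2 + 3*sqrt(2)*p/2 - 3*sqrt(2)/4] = 2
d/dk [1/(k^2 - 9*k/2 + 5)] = 2*(9 - 4*k)/(2*k^2 - 9*k + 10)^2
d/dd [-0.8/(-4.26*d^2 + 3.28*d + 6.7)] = (2.624 - 6.816*d)/(-4.26*d^2 + 3.28*d + 6.7)^2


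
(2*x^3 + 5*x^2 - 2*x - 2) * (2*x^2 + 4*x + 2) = 4*x^5 + 18*x^4 + 20*x^3 - 2*x^2 - 12*x - 4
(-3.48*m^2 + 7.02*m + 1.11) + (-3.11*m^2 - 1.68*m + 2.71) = -6.59*m^2 + 5.34*m + 3.82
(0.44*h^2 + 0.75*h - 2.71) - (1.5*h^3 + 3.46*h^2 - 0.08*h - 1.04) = -1.5*h^3 - 3.02*h^2 + 0.83*h - 1.67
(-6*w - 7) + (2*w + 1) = -4*w - 6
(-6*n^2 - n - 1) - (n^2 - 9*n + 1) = -7*n^2 + 8*n - 2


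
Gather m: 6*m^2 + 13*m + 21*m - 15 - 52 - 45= 6*m^2 + 34*m - 112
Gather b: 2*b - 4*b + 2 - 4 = -2*b - 2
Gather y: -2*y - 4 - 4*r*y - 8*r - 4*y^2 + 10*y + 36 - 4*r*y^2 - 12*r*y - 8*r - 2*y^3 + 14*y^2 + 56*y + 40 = -16*r - 2*y^3 + y^2*(10 - 4*r) + y*(64 - 16*r) + 72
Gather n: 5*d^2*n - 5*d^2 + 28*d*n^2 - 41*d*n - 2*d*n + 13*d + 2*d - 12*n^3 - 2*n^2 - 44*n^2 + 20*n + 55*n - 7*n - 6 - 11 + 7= -5*d^2 + 15*d - 12*n^3 + n^2*(28*d - 46) + n*(5*d^2 - 43*d + 68) - 10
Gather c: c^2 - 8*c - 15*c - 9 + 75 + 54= c^2 - 23*c + 120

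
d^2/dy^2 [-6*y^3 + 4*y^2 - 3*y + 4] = 8 - 36*y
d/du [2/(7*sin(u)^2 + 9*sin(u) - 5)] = -2*(14*sin(u) + 9)*cos(u)/(7*sin(u)^2 + 9*sin(u) - 5)^2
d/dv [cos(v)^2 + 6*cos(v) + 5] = -2*(cos(v) + 3)*sin(v)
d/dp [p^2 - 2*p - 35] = 2*p - 2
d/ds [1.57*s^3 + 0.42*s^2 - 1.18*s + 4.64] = 4.71*s^2 + 0.84*s - 1.18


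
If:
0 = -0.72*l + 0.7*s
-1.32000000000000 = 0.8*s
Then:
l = -1.60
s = -1.65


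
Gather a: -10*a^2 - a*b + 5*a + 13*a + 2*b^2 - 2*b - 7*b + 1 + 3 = -10*a^2 + a*(18 - b) + 2*b^2 - 9*b + 4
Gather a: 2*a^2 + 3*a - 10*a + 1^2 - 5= 2*a^2 - 7*a - 4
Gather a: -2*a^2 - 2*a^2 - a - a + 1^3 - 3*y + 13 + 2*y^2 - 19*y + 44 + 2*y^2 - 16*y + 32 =-4*a^2 - 2*a + 4*y^2 - 38*y + 90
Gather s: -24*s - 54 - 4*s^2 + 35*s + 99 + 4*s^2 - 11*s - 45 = 0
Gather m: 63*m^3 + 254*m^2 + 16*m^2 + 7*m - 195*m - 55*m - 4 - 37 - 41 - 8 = 63*m^3 + 270*m^2 - 243*m - 90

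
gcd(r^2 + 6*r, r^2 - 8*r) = r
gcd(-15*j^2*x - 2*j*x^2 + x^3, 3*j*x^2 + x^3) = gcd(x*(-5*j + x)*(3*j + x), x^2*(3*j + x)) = 3*j*x + x^2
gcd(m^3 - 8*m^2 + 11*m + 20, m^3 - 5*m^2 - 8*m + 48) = m - 4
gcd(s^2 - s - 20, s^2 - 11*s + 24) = 1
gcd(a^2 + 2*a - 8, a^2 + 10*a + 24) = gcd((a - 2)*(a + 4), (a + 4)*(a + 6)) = a + 4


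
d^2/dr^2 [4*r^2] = 8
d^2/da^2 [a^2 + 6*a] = 2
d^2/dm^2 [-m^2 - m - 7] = -2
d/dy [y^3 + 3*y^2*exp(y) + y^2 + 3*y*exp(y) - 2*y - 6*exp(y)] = 3*y^2*exp(y) + 3*y^2 + 9*y*exp(y) + 2*y - 3*exp(y) - 2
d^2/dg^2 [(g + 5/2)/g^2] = (2*g + 15)/g^4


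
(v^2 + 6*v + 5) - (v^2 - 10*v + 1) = 16*v + 4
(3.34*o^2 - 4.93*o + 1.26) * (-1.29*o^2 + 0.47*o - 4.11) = -4.3086*o^4 + 7.9295*o^3 - 17.6699*o^2 + 20.8545*o - 5.1786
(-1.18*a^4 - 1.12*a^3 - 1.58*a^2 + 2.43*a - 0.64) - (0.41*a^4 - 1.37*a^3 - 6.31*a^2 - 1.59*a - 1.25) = -1.59*a^4 + 0.25*a^3 + 4.73*a^2 + 4.02*a + 0.61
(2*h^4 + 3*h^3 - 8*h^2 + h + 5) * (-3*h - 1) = -6*h^5 - 11*h^4 + 21*h^3 + 5*h^2 - 16*h - 5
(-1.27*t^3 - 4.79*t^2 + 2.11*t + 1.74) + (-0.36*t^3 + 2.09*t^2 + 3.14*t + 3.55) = -1.63*t^3 - 2.7*t^2 + 5.25*t + 5.29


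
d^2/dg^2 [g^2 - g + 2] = 2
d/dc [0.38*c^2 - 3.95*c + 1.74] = 0.76*c - 3.95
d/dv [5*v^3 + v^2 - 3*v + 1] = 15*v^2 + 2*v - 3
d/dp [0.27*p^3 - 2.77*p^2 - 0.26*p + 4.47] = 0.81*p^2 - 5.54*p - 0.26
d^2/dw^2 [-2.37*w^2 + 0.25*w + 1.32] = -4.74000000000000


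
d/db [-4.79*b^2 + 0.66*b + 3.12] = 0.66 - 9.58*b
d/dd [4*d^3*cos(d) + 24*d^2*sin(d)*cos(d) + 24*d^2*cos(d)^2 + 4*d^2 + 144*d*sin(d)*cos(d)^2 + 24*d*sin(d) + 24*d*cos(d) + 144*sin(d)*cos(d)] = -4*d^3*sin(d) + 12*d^2*cos(d) + 24*sqrt(2)*d^2*cos(2*d + pi/4) - 24*d*sin(d) + 24*sqrt(2)*d*sin(2*d + pi/4) + 60*d*cos(d) + 108*d*cos(3*d) + 32*d + 60*sin(d) + 36*sin(3*d) + 24*cos(d) + 144*cos(2*d)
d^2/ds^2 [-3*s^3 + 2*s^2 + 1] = 4 - 18*s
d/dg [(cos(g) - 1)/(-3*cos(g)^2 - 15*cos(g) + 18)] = -sin(g)/(3*(cos(g) + 6)^2)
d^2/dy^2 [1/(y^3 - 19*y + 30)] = 2*(-3*y*(y^3 - 19*y + 30) + (3*y^2 - 19)^2)/(y^3 - 19*y + 30)^3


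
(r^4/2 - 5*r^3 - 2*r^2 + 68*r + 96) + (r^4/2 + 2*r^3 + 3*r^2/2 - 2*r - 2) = r^4 - 3*r^3 - r^2/2 + 66*r + 94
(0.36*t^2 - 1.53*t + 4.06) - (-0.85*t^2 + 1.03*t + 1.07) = 1.21*t^2 - 2.56*t + 2.99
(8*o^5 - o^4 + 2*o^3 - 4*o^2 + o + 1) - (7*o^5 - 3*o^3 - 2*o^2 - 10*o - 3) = o^5 - o^4 + 5*o^3 - 2*o^2 + 11*o + 4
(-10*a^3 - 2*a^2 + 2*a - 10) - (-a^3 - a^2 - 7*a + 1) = -9*a^3 - a^2 + 9*a - 11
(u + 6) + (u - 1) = 2*u + 5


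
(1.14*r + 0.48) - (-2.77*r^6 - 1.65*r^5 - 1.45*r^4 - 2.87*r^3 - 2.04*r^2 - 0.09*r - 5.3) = 2.77*r^6 + 1.65*r^5 + 1.45*r^4 + 2.87*r^3 + 2.04*r^2 + 1.23*r + 5.78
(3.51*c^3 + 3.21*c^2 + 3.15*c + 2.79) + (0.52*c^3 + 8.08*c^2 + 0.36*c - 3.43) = 4.03*c^3 + 11.29*c^2 + 3.51*c - 0.64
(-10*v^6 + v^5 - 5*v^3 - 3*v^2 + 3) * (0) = 0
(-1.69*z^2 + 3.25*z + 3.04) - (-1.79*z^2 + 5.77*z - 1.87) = 0.1*z^2 - 2.52*z + 4.91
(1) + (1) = 2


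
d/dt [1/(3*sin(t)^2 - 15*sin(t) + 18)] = (5 - 2*sin(t))*cos(t)/(3*(sin(t)^2 - 5*sin(t) + 6)^2)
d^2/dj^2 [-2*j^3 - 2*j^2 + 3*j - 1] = -12*j - 4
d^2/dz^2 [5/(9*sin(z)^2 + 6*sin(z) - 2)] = 30*(-54*sin(z)^4 - 27*sin(z)^3 + 63*sin(z)^2 + 52*sin(z) + 18)/(9*sin(z)^2 + 6*sin(z) - 2)^3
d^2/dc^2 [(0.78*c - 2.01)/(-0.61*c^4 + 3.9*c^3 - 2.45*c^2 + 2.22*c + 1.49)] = (-3.482856*c^7 + 44.64834*c^6 - 221.63076*c^5 + 459.315954*c^4 - 328.212828*c^3 + 253.119258*c^2 - 152.75934*c + 39.647346)/(0.226981*c^12 - 4.35357*c^11 + 30.569235*c^10 - 96.768486*c^9 + 152.803068*c^8 - 170.16633*c^7 + 69.648167*c^6 - 0.110682000000015*c^5 - 63.947172*c^4 + 11.708442*c^3 - 5.712213*c^2 - 14.785866*c - 3.307949)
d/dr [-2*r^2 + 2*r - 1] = 2 - 4*r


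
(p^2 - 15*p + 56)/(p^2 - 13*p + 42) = (p - 8)/(p - 6)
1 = 1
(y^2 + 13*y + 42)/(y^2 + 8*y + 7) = (y + 6)/(y + 1)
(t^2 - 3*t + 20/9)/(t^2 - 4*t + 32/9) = (3*t - 5)/(3*t - 8)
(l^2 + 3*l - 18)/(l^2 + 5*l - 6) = (l - 3)/(l - 1)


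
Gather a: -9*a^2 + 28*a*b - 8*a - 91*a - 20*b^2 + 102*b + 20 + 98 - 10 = -9*a^2 + a*(28*b - 99) - 20*b^2 + 102*b + 108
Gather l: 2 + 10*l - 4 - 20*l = -10*l - 2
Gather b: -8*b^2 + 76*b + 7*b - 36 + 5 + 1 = -8*b^2 + 83*b - 30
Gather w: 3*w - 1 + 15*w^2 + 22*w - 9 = 15*w^2 + 25*w - 10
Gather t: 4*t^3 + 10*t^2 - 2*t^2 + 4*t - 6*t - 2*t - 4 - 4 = 4*t^3 + 8*t^2 - 4*t - 8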